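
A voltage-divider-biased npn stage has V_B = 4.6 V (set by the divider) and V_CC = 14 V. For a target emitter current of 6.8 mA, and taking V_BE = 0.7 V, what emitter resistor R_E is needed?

V_E = V_B − V_BE = 4.6 − 0.7 = 3.9 V.
R_E = V_E / I_E = 3.9 / 6.8 = 0.574 kΩ.

R_E ≈ 0.57 kΩ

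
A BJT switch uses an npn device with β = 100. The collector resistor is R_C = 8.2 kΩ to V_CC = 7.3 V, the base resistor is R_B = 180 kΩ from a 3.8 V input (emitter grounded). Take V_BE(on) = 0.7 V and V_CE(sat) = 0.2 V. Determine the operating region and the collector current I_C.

saturation; I_C ≈ 0.87 mA

Assume active: I_B = (3.8 − 0.7)/180 = 0.0172 mA, giving I_C = β·I_B = 1.72 mA.
But then V_CE = 7.3 − 1.72×8.2 = -6.82 V < V_CE(sat) = 0.2 V — impossible in the active region.
So the transistor is saturated. With V_CE = 0.2 V, I_C = (V_CC − 0.2)/R_C = 7.1/8.2 = 0.866 mA.
Check: β·I_B = 1.72 mA > I_C = 0.866 mA, confirming saturation.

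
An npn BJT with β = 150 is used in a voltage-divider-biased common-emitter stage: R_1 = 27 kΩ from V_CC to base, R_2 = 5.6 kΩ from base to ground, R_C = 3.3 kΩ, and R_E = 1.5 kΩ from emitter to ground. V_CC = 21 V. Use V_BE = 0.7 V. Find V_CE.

Thevenize the base divider: V_Th = V_CC·R_2/(R_1+R_2) = 21×5.6/32.6 = 3.61 V, R_Th = R_1‖R_2 = 4.64 kΩ.
Base-emitter loop: V_Th = I_B·R_Th + V_BE + (β+1)I_B·R_E, so I_B = (3.61 − 0.7) / (4.64 + 151×1.5) = 0.0126 mA.
I_C = β·I_B = 150×0.0126 = 1.89 mA, and I_E = (β+1)I_B = 1.9 mA.
V_CE = V_CC − I_C·R_C − I_E·R_E = 21 − 1.89×3.3 − 1.9×1.5 = 11.9 V.
V_CE = 11.9 V > 0.2 V confirms active-region operation.

V_CE ≈ 12 V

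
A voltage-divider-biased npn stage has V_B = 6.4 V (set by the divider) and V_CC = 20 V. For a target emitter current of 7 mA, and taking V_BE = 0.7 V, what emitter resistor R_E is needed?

R_E ≈ 0.81 kΩ

V_E = V_B − V_BE = 6.4 − 0.7 = 5.7 V.
R_E = V_E / I_E = 5.7 / 7 = 0.814 kΩ.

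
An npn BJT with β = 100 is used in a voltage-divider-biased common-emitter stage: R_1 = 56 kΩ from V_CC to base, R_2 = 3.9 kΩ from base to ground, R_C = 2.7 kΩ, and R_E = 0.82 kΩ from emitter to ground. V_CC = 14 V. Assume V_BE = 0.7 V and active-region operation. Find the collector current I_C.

Thevenize the base divider: V_Th = V_CC·R_2/(R_1+R_2) = 14×3.9/59.9 = 0.912 V, R_Th = R_1‖R_2 = 3.65 kΩ.
Base-emitter loop: V_Th = I_B·R_Th + V_BE + (β+1)I_B·R_E, so I_B = (0.912 − 0.7) / (3.65 + 101×0.82) = 0.00245 mA.
I_C = β·I_B = 100×0.00245 = 0.245 mA, and I_E = (β+1)I_B = 0.247 mA.
V_CE = V_CC − I_C·R_C − I_E·R_E = 14 − 0.245×2.7 − 0.247×0.82 = 13.1 V.
V_CE = 13.1 V > 0.2 V confirms active-region operation.

I_C ≈ 0.24 mA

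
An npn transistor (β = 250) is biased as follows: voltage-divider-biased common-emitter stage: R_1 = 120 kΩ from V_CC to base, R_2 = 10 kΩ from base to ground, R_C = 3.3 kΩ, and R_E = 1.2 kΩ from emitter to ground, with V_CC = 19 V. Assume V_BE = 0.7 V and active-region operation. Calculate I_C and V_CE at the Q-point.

I_C ≈ 0.61 mA, V_CE ≈ 16 V

Thevenize the base divider: V_Th = V_CC·R_2/(R_1+R_2) = 19×10/130 = 1.46 V, R_Th = R_1‖R_2 = 9.23 kΩ.
Base-emitter loop: V_Th = I_B·R_Th + V_BE + (β+1)I_B·R_E, so I_B = (1.46 − 0.7) / (9.23 + 251×1.2) = 0.00245 mA.
I_C = β·I_B = 250×0.00245 = 0.613 mA, and I_E = (β+1)I_B = 0.616 mA.
V_CE = V_CC − I_C·R_C − I_E·R_E = 19 − 0.613×3.3 − 0.616×1.2 = 16.2 V.
V_CE = 16.2 V > 0.2 V confirms active-region operation.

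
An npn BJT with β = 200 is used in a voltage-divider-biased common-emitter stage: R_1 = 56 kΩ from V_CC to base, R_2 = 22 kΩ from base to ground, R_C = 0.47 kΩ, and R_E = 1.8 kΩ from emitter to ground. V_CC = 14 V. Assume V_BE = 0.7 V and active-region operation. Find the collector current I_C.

Thevenize the base divider: V_Th = V_CC·R_2/(R_1+R_2) = 14×22/78 = 3.95 V, R_Th = R_1‖R_2 = 15.8 kΩ.
Base-emitter loop: V_Th = I_B·R_Th + V_BE + (β+1)I_B·R_E, so I_B = (3.95 − 0.7) / (15.8 + 201×1.8) = 0.0086 mA.
I_C = β·I_B = 200×0.0086 = 1.72 mA, and I_E = (β+1)I_B = 1.73 mA.
V_CE = V_CC − I_C·R_C − I_E·R_E = 14 − 1.72×0.47 − 1.73×1.8 = 10.1 V.
V_CE = 10.1 V > 0.2 V confirms active-region operation.

I_C ≈ 1.7 mA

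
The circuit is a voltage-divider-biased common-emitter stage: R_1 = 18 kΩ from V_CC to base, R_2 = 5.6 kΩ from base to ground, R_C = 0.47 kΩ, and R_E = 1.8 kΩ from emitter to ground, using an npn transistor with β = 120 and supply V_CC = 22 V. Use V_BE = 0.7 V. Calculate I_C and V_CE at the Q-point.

Thevenize the base divider: V_Th = V_CC·R_2/(R_1+R_2) = 22×5.6/23.6 = 5.22 V, R_Th = R_1‖R_2 = 4.27 kΩ.
Base-emitter loop: V_Th = I_B·R_Th + V_BE + (β+1)I_B·R_E, so I_B = (5.22 − 0.7) / (4.27 + 121×1.8) = 0.0204 mA.
I_C = β·I_B = 120×0.0204 = 2.44 mA, and I_E = (β+1)I_B = 2.46 mA.
V_CE = V_CC − I_C·R_C − I_E·R_E = 22 − 2.44×0.47 − 2.46×1.8 = 16.4 V.
V_CE = 16.4 V > 0.2 V confirms active-region operation.

I_C ≈ 2.4 mA, V_CE ≈ 16 V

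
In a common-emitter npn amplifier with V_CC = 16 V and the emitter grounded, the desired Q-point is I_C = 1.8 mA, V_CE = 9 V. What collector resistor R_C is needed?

R_C ≈ 3.9 kΩ

Collector loop: V_CC = I_C·R_C + V_CE.
R_C = (V_CC − V_CE)/I_C = (16 − 9)/1.8 = 3.89 kΩ.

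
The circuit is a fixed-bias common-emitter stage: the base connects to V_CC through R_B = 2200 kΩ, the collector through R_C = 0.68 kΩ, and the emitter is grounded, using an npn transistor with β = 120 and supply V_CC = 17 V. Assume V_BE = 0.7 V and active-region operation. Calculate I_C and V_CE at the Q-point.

Base loop: V_CC = I_B·R_B + V_BE, so I_B = (17 − 0.7)/2200 kΩ = 0.00741 mA.
In the active region I_C = β·I_B = 120 × 0.00741 = 0.889 mA.
Collector loop: V_CE = V_CC − I_C·R_C = 17 − 0.889×0.68 = 16.4 V.
Since V_CE = 16.4 V > V_CE(sat) ≈ 0.2 V, the transistor is in the active region as assumed.

I_C ≈ 0.89 mA, V_CE ≈ 16 V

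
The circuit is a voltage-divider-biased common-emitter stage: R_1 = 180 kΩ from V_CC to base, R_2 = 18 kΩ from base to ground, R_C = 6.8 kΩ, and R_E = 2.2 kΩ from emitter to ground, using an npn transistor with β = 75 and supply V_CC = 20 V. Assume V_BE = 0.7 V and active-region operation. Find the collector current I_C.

Thevenize the base divider: V_Th = V_CC·R_2/(R_1+R_2) = 20×18/198 = 1.82 V, R_Th = R_1‖R_2 = 16.4 kΩ.
Base-emitter loop: V_Th = I_B·R_Th + V_BE + (β+1)I_B·R_E, so I_B = (1.82 − 0.7) / (16.4 + 76×2.2) = 0.00609 mA.
I_C = β·I_B = 75×0.00609 = 0.457 mA, and I_E = (β+1)I_B = 0.463 mA.
V_CE = V_CC − I_C·R_C − I_E·R_E = 20 − 0.457×6.8 − 0.463×2.2 = 15.9 V.
V_CE = 15.9 V > 0.2 V confirms active-region operation.

I_C ≈ 0.46 mA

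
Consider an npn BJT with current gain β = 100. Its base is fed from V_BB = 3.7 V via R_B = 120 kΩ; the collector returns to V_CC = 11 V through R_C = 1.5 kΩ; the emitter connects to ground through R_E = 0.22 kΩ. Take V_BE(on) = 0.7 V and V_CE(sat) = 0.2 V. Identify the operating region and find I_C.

Assume active. Base-emitter loop: I_B = (V_BB − V_BE)/(R_B + (β+1)R_E) = (3.7 − 0.7)/(120 + 101×0.22) = 0.0211 mA.
I_C = β·I_B = 100×0.0211 = 2.11 mA.
V_CE = V_CC − I_C·R_C − I_E·R_E = 11 − 2.11×1.5 − 2.13×0.22 = 7.37 V > V_CE(sat), so the active-region assumption holds.

active; I_C ≈ 2.1 mA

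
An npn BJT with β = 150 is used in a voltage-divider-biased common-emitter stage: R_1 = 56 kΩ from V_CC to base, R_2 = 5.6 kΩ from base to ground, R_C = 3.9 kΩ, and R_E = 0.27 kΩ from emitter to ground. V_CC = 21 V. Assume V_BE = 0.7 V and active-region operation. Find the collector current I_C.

Thevenize the base divider: V_Th = V_CC·R_2/(R_1+R_2) = 21×5.6/61.6 = 1.91 V, R_Th = R_1‖R_2 = 5.09 kΩ.
Base-emitter loop: V_Th = I_B·R_Th + V_BE + (β+1)I_B·R_E, so I_B = (1.91 − 0.7) / (5.09 + 151×0.27) = 0.0264 mA.
I_C = β·I_B = 150×0.0264 = 3.95 mA, and I_E = (β+1)I_B = 3.98 mA.
V_CE = V_CC − I_C·R_C − I_E·R_E = 21 − 3.95×3.9 − 3.98×0.27 = 4.5 V.
V_CE = 4.5 V > 0.2 V confirms active-region operation.

I_C ≈ 4 mA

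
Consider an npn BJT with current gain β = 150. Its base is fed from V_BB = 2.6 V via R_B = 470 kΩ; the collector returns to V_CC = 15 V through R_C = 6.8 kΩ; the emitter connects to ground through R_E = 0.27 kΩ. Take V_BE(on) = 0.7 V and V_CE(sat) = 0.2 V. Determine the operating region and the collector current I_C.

Assume active. Base-emitter loop: I_B = (V_BB − V_BE)/(R_B + (β+1)R_E) = (2.6 − 0.7)/(470 + 151×0.27) = 0.00372 mA.
I_C = β·I_B = 150×0.00372 = 0.558 mA.
V_CE = V_CC − I_C·R_C − I_E·R_E = 15 − 0.558×6.8 − 0.562×0.27 = 11.1 V > V_CE(sat), so the active-region assumption holds.

active; I_C ≈ 0.56 mA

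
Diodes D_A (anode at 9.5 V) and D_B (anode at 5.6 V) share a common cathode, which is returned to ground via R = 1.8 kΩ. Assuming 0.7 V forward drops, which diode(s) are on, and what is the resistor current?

Only D_A conducts; I_R ≈ 4.9 mA

Assume both conduct. Then node N would need to be at both 9.5−0.7 = 8.8 V and 5.6−0.7 = 4.9 V, which is impossible.
Assume only D_A conducts: V_N = 9.5 − 0.7 = 8.8 V, so I_R = 8.8/1.8 = 4.89 mA.
Check D_B: its anode-to-cathode voltage is 5.6 − 8.8 = -3.2 V < 0.7 V, so it is off. The assumption is consistent.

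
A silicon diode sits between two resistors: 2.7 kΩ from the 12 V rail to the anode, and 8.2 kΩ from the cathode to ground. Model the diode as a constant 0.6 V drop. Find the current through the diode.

I ≈ 1 mA

The two resistors are in series with the diode, so KVL gives 12 = I·2.7 + 0.6 + I·8.2.
I = (12 − 0.6) / (2.7 + 8.2) kΩ = 11.4 / 10.9 = 1.05 mA.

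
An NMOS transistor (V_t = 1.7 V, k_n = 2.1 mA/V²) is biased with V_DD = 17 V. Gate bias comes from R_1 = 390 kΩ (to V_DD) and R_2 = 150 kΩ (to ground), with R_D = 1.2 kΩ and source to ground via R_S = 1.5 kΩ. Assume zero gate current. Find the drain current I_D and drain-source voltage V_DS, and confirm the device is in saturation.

V_G = V_DD·R_2/(R_1+R_2) = 17×150/540 = 4.72 V.
Assume saturation: I_D = (k_n/2)(V_GS − V_t)² with V_GS = V_G − I_D·R_S = 4.72 − 1.5·I_D.
Substituting gives 2.36·I_D² − 10.5·I_D + 9.59 = 0, with roots I_D = 1.28 or 3.17 mA.
The root I_D = 3.17 mA gives V_GS = -0.0386 V ≤ V_t, so take I_D = 1.28 mA.
Then V_GS = 2.8 V and V_DS = V_DD − I_D(R_D+R_S) = 17 − 1.28×2.7 = 13.5 V.
Saturation requires V_DS ≥ V_GS − V_t = 1.1 V; 13.5 ≥ 1.1 ✓.

I_D ≈ 1.3 mA, V_DS ≈ 14 V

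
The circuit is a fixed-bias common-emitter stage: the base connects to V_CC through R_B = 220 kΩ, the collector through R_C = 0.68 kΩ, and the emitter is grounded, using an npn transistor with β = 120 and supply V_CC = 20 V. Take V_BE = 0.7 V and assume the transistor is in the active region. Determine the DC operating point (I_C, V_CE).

I_C ≈ 11 mA, V_CE ≈ 13 V

Base loop: V_CC = I_B·R_B + V_BE, so I_B = (20 − 0.7)/220 kΩ = 0.0877 mA.
In the active region I_C = β·I_B = 120 × 0.0877 = 10.5 mA.
Collector loop: V_CE = V_CC − I_C·R_C = 20 − 10.5×0.68 = 12.8 V.
Since V_CE = 12.8 V > V_CE(sat) ≈ 0.2 V, the transistor is in the active region as assumed.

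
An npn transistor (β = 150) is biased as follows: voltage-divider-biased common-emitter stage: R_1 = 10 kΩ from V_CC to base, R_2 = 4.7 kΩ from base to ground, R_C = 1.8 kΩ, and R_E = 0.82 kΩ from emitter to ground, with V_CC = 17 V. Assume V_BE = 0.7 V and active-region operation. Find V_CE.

Thevenize the base divider: V_Th = V_CC·R_2/(R_1+R_2) = 17×4.7/14.7 = 5.44 V, R_Th = R_1‖R_2 = 3.2 kΩ.
Base-emitter loop: V_Th = I_B·R_Th + V_BE + (β+1)I_B·R_E, so I_B = (5.44 − 0.7) / (3.2 + 151×0.82) = 0.0373 mA.
I_C = β·I_B = 150×0.0373 = 5.59 mA, and I_E = (β+1)I_B = 5.63 mA.
V_CE = V_CC − I_C·R_C − I_E·R_E = 17 − 5.59×1.8 − 5.63×0.82 = 2.32 V.
V_CE = 2.32 V > 0.2 V confirms active-region operation.

V_CE ≈ 2.3 V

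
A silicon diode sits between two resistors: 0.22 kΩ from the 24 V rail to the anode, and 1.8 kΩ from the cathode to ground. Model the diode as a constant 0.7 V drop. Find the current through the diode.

I ≈ 12 mA

The two resistors are in series with the diode, so KVL gives 24 = I·0.22 + 0.7 + I·1.8.
I = (24 − 0.7) / (0.22 + 1.8) kΩ = 23.3 / 2.02 = 11.5 mA.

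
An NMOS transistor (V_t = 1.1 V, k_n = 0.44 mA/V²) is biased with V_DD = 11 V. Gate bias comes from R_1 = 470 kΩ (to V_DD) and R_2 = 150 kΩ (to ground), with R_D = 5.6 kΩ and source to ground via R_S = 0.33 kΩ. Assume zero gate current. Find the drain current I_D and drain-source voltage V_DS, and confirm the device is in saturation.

V_G = V_DD·R_2/(R_1+R_2) = 11×150/620 = 2.66 V.
Assume saturation: I_D = (k_n/2)(V_GS − V_t)² with V_GS = V_G − I_D·R_S = 2.66 − 0.33·I_D.
Substituting gives 0.024·I_D² − 1.23·I_D + 0.536 = 0, with roots I_D = 0.441 or 50.8 mA.
The root I_D = 50.8 mA gives V_GS = -14.1 V ≤ V_t, so take I_D = 0.441 mA.
Then V_GS = 2.52 V and V_DS = V_DD − I_D(R_D+R_S) = 11 − 0.441×5.93 = 8.39 V.
Saturation requires V_DS ≥ V_GS − V_t = 1.42 V; 8.39 ≥ 1.42 ✓.

I_D ≈ 0.44 mA, V_DS ≈ 8.4 V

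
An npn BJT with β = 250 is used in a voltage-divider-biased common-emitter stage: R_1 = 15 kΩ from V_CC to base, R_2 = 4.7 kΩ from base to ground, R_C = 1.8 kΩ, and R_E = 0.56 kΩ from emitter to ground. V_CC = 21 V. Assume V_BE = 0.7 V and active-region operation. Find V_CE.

V_CE ≈ 3.3 V

Thevenize the base divider: V_Th = V_CC·R_2/(R_1+R_2) = 21×4.7/19.7 = 5.01 V, R_Th = R_1‖R_2 = 3.58 kΩ.
Base-emitter loop: V_Th = I_B·R_Th + V_BE + (β+1)I_B·R_E, so I_B = (5.01 − 0.7) / (3.58 + 251×0.56) = 0.0299 mA.
I_C = β·I_B = 250×0.0299 = 7.48 mA, and I_E = (β+1)I_B = 7.51 mA.
V_CE = V_CC − I_C·R_C − I_E·R_E = 21 − 7.48×1.8 − 7.51×0.56 = 3.34 V.
V_CE = 3.34 V > 0.2 V confirms active-region operation.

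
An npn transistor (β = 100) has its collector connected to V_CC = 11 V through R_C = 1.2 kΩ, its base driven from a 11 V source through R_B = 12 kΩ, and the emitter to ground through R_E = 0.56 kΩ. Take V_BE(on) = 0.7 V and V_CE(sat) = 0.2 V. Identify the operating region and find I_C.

Assume active: I_B = (11 − 0.7)/(12 + 101×0.56) = 0.15 mA, I_C = β·I_B = 15 mA.
Then V_CE = 11 − 15×1.2 − 15.2×0.56 = -15.5 V < 0.2 V — the active assumption fails.
Re-solve with V_CE = 0.2 V. KCL at the emitter: V_E/R_E = (V_BB−0.7−V_E)/R_B + (V_CC−0.2−V_E)/R_C, giving V_E = 3.65 V.
I_C = (V_CC − 0.2 − V_E)/R_C = (10.8 − 3.65)/1.2 = 5.96 mA.
Check: I_B = (10.3 − 3.65)/12 = 0.554 mA, and β·I_B = 55.4 mA > I_C, confirming saturation.

saturation; I_C ≈ 6 mA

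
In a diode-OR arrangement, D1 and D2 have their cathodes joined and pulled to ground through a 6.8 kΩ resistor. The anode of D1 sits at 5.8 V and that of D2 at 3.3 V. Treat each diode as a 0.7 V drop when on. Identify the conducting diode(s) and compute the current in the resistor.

Assume both conduct. Then node N would need to be at both 5.8−0.7 = 5.1 V and 3.3−0.7 = 2.6 V, which is impossible.
Assume only D1 conducts: V_N = 5.8 − 0.7 = 5.1 V, so I_R = 5.1/6.8 = 0.75 mA.
Check D2: its anode-to-cathode voltage is 3.3 − 5.1 = -1.8 V < 0.7 V, so it is off. The assumption is consistent.

Only D1 conducts; I_R ≈ 0.75 mA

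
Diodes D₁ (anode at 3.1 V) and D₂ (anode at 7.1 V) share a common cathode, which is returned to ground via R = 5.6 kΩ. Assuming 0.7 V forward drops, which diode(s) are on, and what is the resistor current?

Assume both conduct. Then node N would need to be at both 3.1−0.7 = 2.4 V and 7.1−0.7 = 6.4 V, which is impossible.
Assume only D₂ conducts: V_N = 7.1 − 0.7 = 6.4 V, so I_R = 6.4/5.6 = 1.14 mA.
Check D₁: its anode-to-cathode voltage is 3.1 − 6.4 = -3.3 V < 0.7 V, so it is off. The assumption is consistent.

Only D₂ conducts; I_R ≈ 1.1 mA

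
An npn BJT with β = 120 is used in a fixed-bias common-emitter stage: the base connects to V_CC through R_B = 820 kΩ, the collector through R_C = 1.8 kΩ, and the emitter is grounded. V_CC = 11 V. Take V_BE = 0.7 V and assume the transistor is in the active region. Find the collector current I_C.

I_C ≈ 1.5 mA

Base loop: V_CC = I_B·R_B + V_BE, so I_B = (11 − 0.7)/820 kΩ = 0.0126 mA.
In the active region I_C = β·I_B = 120 × 0.0126 = 1.51 mA.
Collector loop: V_CE = V_CC − I_C·R_C = 11 − 1.51×1.8 = 8.29 V.
Since V_CE = 8.29 V > V_CE(sat) ≈ 0.2 V, the transistor is in the active region as assumed.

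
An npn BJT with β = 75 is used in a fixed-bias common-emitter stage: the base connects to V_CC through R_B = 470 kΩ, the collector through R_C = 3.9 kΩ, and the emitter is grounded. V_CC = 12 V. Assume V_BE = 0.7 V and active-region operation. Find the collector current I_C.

I_C ≈ 1.8 mA

Base loop: V_CC = I_B·R_B + V_BE, so I_B = (12 − 0.7)/470 kΩ = 0.024 mA.
In the active region I_C = β·I_B = 75 × 0.024 = 1.8 mA.
Collector loop: V_CE = V_CC − I_C·R_C = 12 − 1.8×3.9 = 4.97 V.
Since V_CE = 4.97 V > V_CE(sat) ≈ 0.2 V, the transistor is in the active region as assumed.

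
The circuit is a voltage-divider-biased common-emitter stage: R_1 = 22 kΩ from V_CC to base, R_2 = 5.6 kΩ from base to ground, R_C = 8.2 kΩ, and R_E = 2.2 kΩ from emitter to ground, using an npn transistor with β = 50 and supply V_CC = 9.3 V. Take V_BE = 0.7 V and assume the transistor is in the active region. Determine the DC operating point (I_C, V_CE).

I_C ≈ 0.51 mA, V_CE ≈ 4 V

Thevenize the base divider: V_Th = V_CC·R_2/(R_1+R_2) = 9.3×5.6/27.6 = 1.89 V, R_Th = R_1‖R_2 = 4.46 kΩ.
Base-emitter loop: V_Th = I_B·R_Th + V_BE + (β+1)I_B·R_E, so I_B = (1.89 − 0.7) / (4.46 + 51×2.2) = 0.0102 mA.
I_C = β·I_B = 50×0.0102 = 0.509 mA, and I_E = (β+1)I_B = 0.519 mA.
V_CE = V_CC − I_C·R_C − I_E·R_E = 9.3 − 0.509×8.2 − 0.519×2.2 = 3.99 V.
V_CE = 3.99 V > 0.2 V confirms active-region operation.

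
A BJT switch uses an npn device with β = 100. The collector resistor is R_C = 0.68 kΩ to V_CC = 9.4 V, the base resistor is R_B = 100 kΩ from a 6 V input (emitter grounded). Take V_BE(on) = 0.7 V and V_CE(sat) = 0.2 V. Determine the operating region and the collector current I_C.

active; I_C ≈ 5.3 mA

Assume active. Base-emitter loop: I_B = (V_BB − V_BE)/R_B = (6 − 0.7)/100 = 0.053 mA.
I_C = β·I_B = 100×0.053 = 5.3 mA.
V_CE = V_CC − I_C·R_C = 9.4 − 5.3×0.68 = 5.8 V > V_CE(sat), so the active-region assumption holds.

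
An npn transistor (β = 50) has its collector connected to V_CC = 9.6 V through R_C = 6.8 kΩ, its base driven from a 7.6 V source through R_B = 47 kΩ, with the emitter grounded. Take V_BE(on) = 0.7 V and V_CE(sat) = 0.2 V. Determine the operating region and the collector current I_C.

saturation; I_C ≈ 1.4 mA

Assume active: I_B = (7.6 − 0.7)/47 = 0.147 mA, giving I_C = β·I_B = 7.34 mA.
But then V_CE = 9.6 − 7.34×6.8 = -40.3 V < V_CE(sat) = 0.2 V — impossible in the active region.
So the transistor is saturated. With V_CE = 0.2 V, I_C = (V_CC − 0.2)/R_C = 9.4/6.8 = 1.38 mA.
Check: β·I_B = 7.34 mA > I_C = 1.38 mA, confirming saturation.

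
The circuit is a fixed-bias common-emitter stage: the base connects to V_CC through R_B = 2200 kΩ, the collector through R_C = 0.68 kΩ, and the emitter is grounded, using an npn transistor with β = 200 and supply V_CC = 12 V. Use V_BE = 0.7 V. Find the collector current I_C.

Base loop: V_CC = I_B·R_B + V_BE, so I_B = (12 − 0.7)/2200 kΩ = 0.00514 mA.
In the active region I_C = β·I_B = 200 × 0.00514 = 1.03 mA.
Collector loop: V_CE = V_CC − I_C·R_C = 12 − 1.03×0.68 = 11.3 V.
Since V_CE = 11.3 V > V_CE(sat) ≈ 0.2 V, the transistor is in the active region as assumed.

I_C ≈ 1 mA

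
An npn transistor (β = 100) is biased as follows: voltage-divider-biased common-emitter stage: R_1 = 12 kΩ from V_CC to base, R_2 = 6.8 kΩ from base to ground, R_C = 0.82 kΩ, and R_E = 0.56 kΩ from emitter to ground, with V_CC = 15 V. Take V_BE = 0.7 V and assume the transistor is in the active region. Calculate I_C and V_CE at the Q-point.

I_C ≈ 7.8 mA, V_CE ≈ 4.2 V

Thevenize the base divider: V_Th = V_CC·R_2/(R_1+R_2) = 15×6.8/18.8 = 5.43 V, R_Th = R_1‖R_2 = 4.34 kΩ.
Base-emitter loop: V_Th = I_B·R_Th + V_BE + (β+1)I_B·R_E, so I_B = (5.43 − 0.7) / (4.34 + 101×0.56) = 0.0776 mA.
I_C = β·I_B = 100×0.0776 = 7.76 mA, and I_E = (β+1)I_B = 7.84 mA.
V_CE = V_CC − I_C·R_C − I_E·R_E = 15 − 7.76×0.82 − 7.84×0.56 = 4.25 V.
V_CE = 4.25 V > 0.2 V confirms active-region operation.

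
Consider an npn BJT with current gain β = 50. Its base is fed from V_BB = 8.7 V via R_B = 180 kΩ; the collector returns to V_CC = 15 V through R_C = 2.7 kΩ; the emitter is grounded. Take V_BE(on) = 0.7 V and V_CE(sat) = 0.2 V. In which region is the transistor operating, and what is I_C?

Assume active. Base-emitter loop: I_B = (V_BB − V_BE)/R_B = (8.7 − 0.7)/180 = 0.0444 mA.
I_C = β·I_B = 50×0.0444 = 2.22 mA.
V_CE = V_CC − I_C·R_C = 15 − 2.22×2.7 = 9 V > V_CE(sat), so the active-region assumption holds.

active; I_C ≈ 2.2 mA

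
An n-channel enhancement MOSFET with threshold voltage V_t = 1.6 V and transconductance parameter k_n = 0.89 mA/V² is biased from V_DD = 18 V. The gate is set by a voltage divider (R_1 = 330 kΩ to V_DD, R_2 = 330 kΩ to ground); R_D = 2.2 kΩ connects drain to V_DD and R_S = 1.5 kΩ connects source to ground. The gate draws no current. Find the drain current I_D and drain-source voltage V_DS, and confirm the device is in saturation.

V_G = V_DD·R_2/(R_1+R_2) = 18×330/660 = 9 V.
Assume saturation: I_D = (k_n/2)(V_GS − V_t)² with V_GS = V_G − I_D·R_S = 9 − 1.5·I_D.
Substituting gives 1·I_D² − 10.9·I_D + 24.4 = 0, with roots I_D = 3.16 or 7.71 mA.
The root I_D = 7.71 mA gives V_GS = -2.56 V ≤ V_t, so take I_D = 3.16 mA.
Then V_GS = 4.26 V and V_DS = V_DD − I_D(R_D+R_S) = 18 − 3.16×3.7 = 6.32 V.
Saturation requires V_DS ≥ V_GS − V_t = 2.66 V; 6.32 ≥ 2.66 ✓.

I_D ≈ 3.2 mA, V_DS ≈ 6.3 V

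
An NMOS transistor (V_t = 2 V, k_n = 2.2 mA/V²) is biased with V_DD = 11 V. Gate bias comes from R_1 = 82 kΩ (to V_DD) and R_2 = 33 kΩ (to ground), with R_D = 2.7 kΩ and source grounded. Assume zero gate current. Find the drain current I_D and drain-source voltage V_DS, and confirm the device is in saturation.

I_D ≈ 1.5 mA, V_DS ≈ 7 V

V_G = V_DD·R_2/(R_1+R_2) = 11×33/115 = 3.16 V. With the source grounded, V_GS = V_G = 3.16 V.
Assume saturation: I_D = (k_n/2)(V_GS − V_t)² = (2.2/2)×(3.16 − 2)² = 1.1×1.16² = 1.47 mA.
V_DS = V_DD − I_D·R_D = 11 − 1.47×2.7 = 7.03 V.
Saturation requires V_DS ≥ V_GS − V_t = 1.16 V; 7.03 ≥ 1.16 ✓.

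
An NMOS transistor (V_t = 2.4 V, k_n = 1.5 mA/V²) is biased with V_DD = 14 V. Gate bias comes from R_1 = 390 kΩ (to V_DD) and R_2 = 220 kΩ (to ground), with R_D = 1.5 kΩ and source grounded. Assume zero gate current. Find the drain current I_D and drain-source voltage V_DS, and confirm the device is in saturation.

V_G = V_DD·R_2/(R_1+R_2) = 14×220/610 = 5.05 V. With the source grounded, V_GS = V_G = 5.05 V.
Assume saturation: I_D = (k_n/2)(V_GS − V_t)² = (1.5/2)×(5.05 − 2.4)² = 0.75×2.65² = 5.26 mA.
V_DS = V_DD − I_D·R_D = 14 − 5.26×1.5 = 6.1 V.
Saturation requires V_DS ≥ V_GS − V_t = 2.65 V; 6.1 ≥ 2.65 ✓.

I_D ≈ 5.3 mA, V_DS ≈ 6.1 V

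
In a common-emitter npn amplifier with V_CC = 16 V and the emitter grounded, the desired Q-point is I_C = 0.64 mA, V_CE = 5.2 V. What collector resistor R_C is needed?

Collector loop: V_CC = I_C·R_C + V_CE.
R_C = (V_CC − V_CE)/I_C = (16 − 5.2)/0.64 = 16.9 kΩ.

R_C ≈ 17 kΩ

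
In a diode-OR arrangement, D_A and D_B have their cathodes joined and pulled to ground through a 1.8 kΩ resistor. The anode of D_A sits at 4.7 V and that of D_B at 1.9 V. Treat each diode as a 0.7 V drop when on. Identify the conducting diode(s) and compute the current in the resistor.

Only D_A conducts; I_R ≈ 2.2 mA

Assume both conduct. Then node N would need to be at both 4.7−0.7 = 4 V and 1.9−0.7 = 1.2 V, which is impossible.
Assume only D_A conducts: V_N = 4.7 − 0.7 = 4 V, so I_R = 4/1.8 = 2.22 mA.
Check D_B: its anode-to-cathode voltage is 1.9 − 4 = -2.1 V < 0.7 V, so it is off. The assumption is consistent.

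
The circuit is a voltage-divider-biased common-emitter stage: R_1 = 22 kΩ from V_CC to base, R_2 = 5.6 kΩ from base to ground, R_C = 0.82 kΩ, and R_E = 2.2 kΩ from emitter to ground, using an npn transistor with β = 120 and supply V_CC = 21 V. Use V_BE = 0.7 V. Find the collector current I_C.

Thevenize the base divider: V_Th = V_CC·R_2/(R_1+R_2) = 21×5.6/27.6 = 4.26 V, R_Th = R_1‖R_2 = 4.46 kΩ.
Base-emitter loop: V_Th = I_B·R_Th + V_BE + (β+1)I_B·R_E, so I_B = (4.26 − 0.7) / (4.46 + 121×2.2) = 0.0132 mA.
I_C = β·I_B = 120×0.0132 = 1.58 mA, and I_E = (β+1)I_B = 1.59 mA.
V_CE = V_CC − I_C·R_C − I_E·R_E = 21 − 1.58×0.82 − 1.59×2.2 = 16.2 V.
V_CE = 16.2 V > 0.2 V confirms active-region operation.

I_C ≈ 1.6 mA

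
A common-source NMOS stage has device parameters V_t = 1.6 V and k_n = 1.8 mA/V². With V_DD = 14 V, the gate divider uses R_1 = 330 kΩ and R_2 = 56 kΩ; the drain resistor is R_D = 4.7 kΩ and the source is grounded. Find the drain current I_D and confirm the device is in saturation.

V_G = V_DD·R_2/(R_1+R_2) = 14×56/386 = 2.03 V. With the source grounded, V_GS = V_G = 2.03 V.
Assume saturation: I_D = (k_n/2)(V_GS − V_t)² = (1.8/2)×(2.03 − 1.6)² = 0.9×0.431² = 0.167 mA.
V_DS = V_DD − I_D·R_D = 14 − 0.167×4.7 = 13.2 V.
Saturation requires V_DS ≥ V_GS − V_t = 0.431 V; 13.2 ≥ 0.431 ✓.

I_D ≈ 0.17 mA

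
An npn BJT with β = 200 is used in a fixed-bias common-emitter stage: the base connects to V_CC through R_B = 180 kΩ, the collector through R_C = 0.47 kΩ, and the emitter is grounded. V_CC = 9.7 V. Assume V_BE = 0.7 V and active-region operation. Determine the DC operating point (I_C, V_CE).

Base loop: V_CC = I_B·R_B + V_BE, so I_B = (9.7 − 0.7)/180 kΩ = 0.05 mA.
In the active region I_C = β·I_B = 200 × 0.05 = 10 mA.
Collector loop: V_CE = V_CC − I_C·R_C = 9.7 − 10×0.47 = 5 V.
Since V_CE = 5 V > V_CE(sat) ≈ 0.2 V, the transistor is in the active region as assumed.

I_C ≈ 10 mA, V_CE ≈ 5 V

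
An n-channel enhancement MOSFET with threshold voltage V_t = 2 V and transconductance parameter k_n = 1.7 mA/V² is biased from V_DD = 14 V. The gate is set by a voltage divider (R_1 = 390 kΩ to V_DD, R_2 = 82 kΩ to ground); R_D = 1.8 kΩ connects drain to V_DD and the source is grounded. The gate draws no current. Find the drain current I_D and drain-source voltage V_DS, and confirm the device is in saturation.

V_G = V_DD·R_2/(R_1+R_2) = 14×82/472 = 2.43 V. With the source grounded, V_GS = V_G = 2.43 V.
Assume saturation: I_D = (k_n/2)(V_GS − V_t)² = (1.7/2)×(2.43 − 2)² = 0.85×0.432² = 0.159 mA.
V_DS = V_DD − I_D·R_D = 14 − 0.159×1.8 = 13.7 V.
Saturation requires V_DS ≥ V_GS − V_t = 0.432 V; 13.7 ≥ 0.432 ✓.

I_D ≈ 0.16 mA, V_DS ≈ 14 V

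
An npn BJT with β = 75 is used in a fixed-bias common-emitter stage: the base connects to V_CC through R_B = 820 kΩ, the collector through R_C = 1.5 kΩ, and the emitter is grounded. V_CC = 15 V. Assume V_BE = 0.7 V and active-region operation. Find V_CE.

V_CE ≈ 13 V

Base loop: V_CC = I_B·R_B + V_BE, so I_B = (15 − 0.7)/820 kΩ = 0.0174 mA.
In the active region I_C = β·I_B = 75 × 0.0174 = 1.31 mA.
Collector loop: V_CE = V_CC − I_C·R_C = 15 − 1.31×1.5 = 13 V.
Since V_CE = 13 V > V_CE(sat) ≈ 0.2 V, the transistor is in the active region as assumed.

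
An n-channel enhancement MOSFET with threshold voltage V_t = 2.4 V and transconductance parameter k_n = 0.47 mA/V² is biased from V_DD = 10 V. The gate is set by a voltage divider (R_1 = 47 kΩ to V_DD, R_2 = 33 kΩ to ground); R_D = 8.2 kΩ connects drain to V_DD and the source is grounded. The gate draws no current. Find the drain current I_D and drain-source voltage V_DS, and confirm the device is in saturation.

I_D ≈ 0.7 mA, V_DS ≈ 4.3 V

V_G = V_DD·R_2/(R_1+R_2) = 10×33/80 = 4.12 V. With the source grounded, V_GS = V_G = 4.12 V.
Assume saturation: I_D = (k_n/2)(V_GS − V_t)² = (0.47/2)×(4.12 − 2.4)² = 0.235×1.73² = 0.699 mA.
V_DS = V_DD − I_D·R_D = 10 − 0.699×8.2 = 4.27 V.
Saturation requires V_DS ≥ V_GS − V_t = 1.73 V; 4.27 ≥ 1.73 ✓.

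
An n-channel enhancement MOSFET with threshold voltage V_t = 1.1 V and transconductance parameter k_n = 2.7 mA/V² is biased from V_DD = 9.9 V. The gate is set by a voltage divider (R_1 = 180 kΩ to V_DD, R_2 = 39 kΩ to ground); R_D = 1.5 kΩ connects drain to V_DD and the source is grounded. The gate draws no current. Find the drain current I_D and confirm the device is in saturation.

I_D ≈ 0.59 mA

V_G = V_DD·R_2/(R_1+R_2) = 9.9×39/219 = 1.76 V. With the source grounded, V_GS = V_G = 1.76 V.
Assume saturation: I_D = (k_n/2)(V_GS − V_t)² = (2.7/2)×(1.76 − 1.1)² = 1.35×0.663² = 0.593 mA.
V_DS = V_DD − I_D·R_D = 9.9 − 0.593×1.5 = 9.01 V.
Saturation requires V_DS ≥ V_GS − V_t = 0.663 V; 9.01 ≥ 0.663 ✓.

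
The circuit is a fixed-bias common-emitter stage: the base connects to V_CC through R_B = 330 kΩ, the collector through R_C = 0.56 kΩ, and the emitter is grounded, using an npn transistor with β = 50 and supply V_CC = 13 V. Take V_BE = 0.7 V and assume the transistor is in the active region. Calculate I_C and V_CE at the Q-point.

I_C ≈ 1.9 mA, V_CE ≈ 12 V

Base loop: V_CC = I_B·R_B + V_BE, so I_B = (13 − 0.7)/330 kΩ = 0.0373 mA.
In the active region I_C = β·I_B = 50 × 0.0373 = 1.86 mA.
Collector loop: V_CE = V_CC − I_C·R_C = 13 − 1.86×0.56 = 12 V.
Since V_CE = 12 V > V_CE(sat) ≈ 0.2 V, the transistor is in the active region as assumed.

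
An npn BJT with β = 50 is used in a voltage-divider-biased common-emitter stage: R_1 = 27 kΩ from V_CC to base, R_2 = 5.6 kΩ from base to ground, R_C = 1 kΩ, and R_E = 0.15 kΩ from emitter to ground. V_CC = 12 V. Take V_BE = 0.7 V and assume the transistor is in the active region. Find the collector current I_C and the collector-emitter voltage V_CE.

Thevenize the base divider: V_Th = V_CC·R_2/(R_1+R_2) = 12×5.6/32.6 = 2.06 V, R_Th = R_1‖R_2 = 4.64 kΩ.
Base-emitter loop: V_Th = I_B·R_Th + V_BE + (β+1)I_B·R_E, so I_B = (2.06 − 0.7) / (4.64 + 51×0.15) = 0.111 mA.
I_C = β·I_B = 50×0.111 = 5.54 mA, and I_E = (β+1)I_B = 5.65 mA.
V_CE = V_CC − I_C·R_C − I_E·R_E = 12 − 5.54×1 − 5.65×0.15 = 5.61 V.
V_CE = 5.61 V > 0.2 V confirms active-region operation.

I_C ≈ 5.5 mA, V_CE ≈ 5.6 V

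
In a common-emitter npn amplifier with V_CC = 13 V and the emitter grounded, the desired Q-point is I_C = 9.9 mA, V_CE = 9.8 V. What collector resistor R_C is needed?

Collector loop: V_CC = I_C·R_C + V_CE.
R_C = (V_CC − V_CE)/I_C = (13 − 9.8)/9.9 = 0.323 kΩ.

R_C ≈ 0.32 kΩ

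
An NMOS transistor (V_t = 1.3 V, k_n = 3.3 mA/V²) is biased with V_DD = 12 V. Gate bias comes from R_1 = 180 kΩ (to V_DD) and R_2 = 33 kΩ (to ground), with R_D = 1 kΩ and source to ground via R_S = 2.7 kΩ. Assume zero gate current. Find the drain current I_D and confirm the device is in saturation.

I_D ≈ 0.11 mA

V_G = V_DD·R_2/(R_1+R_2) = 12×33/213 = 1.86 V.
Assume saturation: I_D = (k_n/2)(V_GS − V_t)² with V_GS = V_G − I_D·R_S = 1.86 − 2.7·I_D.
Substituting gives 12·I_D² − 5.98·I_D + 0.516 = 0, with roots I_D = 0.111 or 0.386 mA.
The root I_D = 0.386 mA gives V_GS = 0.816 V ≤ V_t, so take I_D = 0.111 mA.
Then V_GS = 1.56 V and V_DS = V_DD − I_D(R_D+R_S) = 12 − 0.111×3.7 = 11.6 V.
Saturation requires V_DS ≥ V_GS − V_t = 0.259 V; 11.6 ≥ 0.259 ✓.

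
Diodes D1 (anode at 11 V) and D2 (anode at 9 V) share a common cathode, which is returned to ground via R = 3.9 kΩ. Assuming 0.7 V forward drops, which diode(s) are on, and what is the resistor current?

Only D1 conducts; I_R ≈ 2.6 mA

Assume both conduct. Then node N would need to be at both 11−0.7 = 10.3 V and 9−0.7 = 8.3 V, which is impossible.
Assume only D1 conducts: V_N = 11 − 0.7 = 10.3 V, so I_R = 10.3/3.9 = 2.64 mA.
Check D2: its anode-to-cathode voltage is 9 − 10.3 = -1.3 V < 0.7 V, so it is off. The assumption is consistent.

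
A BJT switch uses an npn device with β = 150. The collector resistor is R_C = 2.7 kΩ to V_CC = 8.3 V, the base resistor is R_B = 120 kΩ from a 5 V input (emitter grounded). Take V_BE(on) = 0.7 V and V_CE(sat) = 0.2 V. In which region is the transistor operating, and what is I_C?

Assume active: I_B = (5 − 0.7)/120 = 0.0358 mA, giving I_C = β·I_B = 5.38 mA.
But then V_CE = 8.3 − 5.38×2.7 = -6.21 V < V_CE(sat) = 0.2 V — impossible in the active region.
So the transistor is saturated. With V_CE = 0.2 V, I_C = (V_CC − 0.2)/R_C = 8.1/2.7 = 3 mA.
Check: β·I_B = 5.38 mA > I_C = 3 mA, confirming saturation.

saturation; I_C ≈ 3 mA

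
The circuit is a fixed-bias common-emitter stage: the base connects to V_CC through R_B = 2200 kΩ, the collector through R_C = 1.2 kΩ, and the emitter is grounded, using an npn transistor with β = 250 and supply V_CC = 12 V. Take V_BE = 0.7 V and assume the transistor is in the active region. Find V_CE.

Base loop: V_CC = I_B·R_B + V_BE, so I_B = (12 − 0.7)/2200 kΩ = 0.00514 mA.
In the active region I_C = β·I_B = 250 × 0.00514 = 1.28 mA.
Collector loop: V_CE = V_CC − I_C·R_C = 12 − 1.28×1.2 = 10.5 V.
Since V_CE = 10.5 V > V_CE(sat) ≈ 0.2 V, the transistor is in the active region as assumed.

V_CE ≈ 10 V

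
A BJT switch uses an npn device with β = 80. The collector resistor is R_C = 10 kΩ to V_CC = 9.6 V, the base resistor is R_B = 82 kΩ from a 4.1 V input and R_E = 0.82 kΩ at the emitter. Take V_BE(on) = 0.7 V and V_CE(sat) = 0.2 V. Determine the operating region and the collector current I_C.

Assume active: I_B = (4.1 − 0.7)/(82 + 81×0.82) = 0.0229 mA, I_C = β·I_B = 1.83 mA.
Then V_CE = 9.6 − 1.83×10 − 1.86×0.82 = -10.2 V < 0.2 V — the active assumption fails.
Re-solve with V_CE = 0.2 V. KCL at the emitter: V_E/R_E = (V_BB−0.7−V_E)/R_B + (V_CC−0.2−V_E)/R_C, giving V_E = 0.737 V.
I_C = (V_CC − 0.2 − V_E)/R_C = (9.4 − 0.737)/10 = 0.866 mA.
Check: I_B = (3.4 − 0.737)/82 = 0.0325 mA, and β·I_B = 2.6 mA > I_C, confirming saturation.

saturation; I_C ≈ 0.87 mA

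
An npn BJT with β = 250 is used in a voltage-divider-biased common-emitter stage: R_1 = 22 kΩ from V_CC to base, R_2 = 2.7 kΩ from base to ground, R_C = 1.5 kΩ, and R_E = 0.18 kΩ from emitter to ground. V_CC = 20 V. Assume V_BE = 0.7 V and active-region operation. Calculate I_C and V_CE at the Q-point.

Thevenize the base divider: V_Th = V_CC·R_2/(R_1+R_2) = 20×2.7/24.7 = 2.19 V, R_Th = R_1‖R_2 = 2.4 kΩ.
Base-emitter loop: V_Th = I_B·R_Th + V_BE + (β+1)I_B·R_E, so I_B = (2.19 − 0.7) / (2.4 + 251×0.18) = 0.0312 mA.
I_C = β·I_B = 250×0.0312 = 7.81 mA, and I_E = (β+1)I_B = 7.84 mA.
V_CE = V_CC − I_C·R_C − I_E·R_E = 20 − 7.81×1.5 − 7.84×0.18 = 6.88 V.
V_CE = 6.88 V > 0.2 V confirms active-region operation.

I_C ≈ 7.8 mA, V_CE ≈ 6.9 V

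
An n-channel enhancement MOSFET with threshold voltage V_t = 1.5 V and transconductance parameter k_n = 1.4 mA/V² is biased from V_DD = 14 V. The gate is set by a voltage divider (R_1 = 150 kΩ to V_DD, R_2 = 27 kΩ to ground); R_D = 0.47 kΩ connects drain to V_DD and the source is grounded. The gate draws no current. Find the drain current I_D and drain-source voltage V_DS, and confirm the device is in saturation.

I_D ≈ 0.28 mA, V_DS ≈ 14 V

V_G = V_DD·R_2/(R_1+R_2) = 14×27/177 = 2.14 V. With the source grounded, V_GS = V_G = 2.14 V.
Assume saturation: I_D = (k_n/2)(V_GS − V_t)² = (1.4/2)×(2.14 − 1.5)² = 0.7×0.636² = 0.283 mA.
V_DS = V_DD − I_D·R_D = 14 − 0.283×0.47 = 13.9 V.
Saturation requires V_DS ≥ V_GS − V_t = 0.636 V; 13.9 ≥ 0.636 ✓.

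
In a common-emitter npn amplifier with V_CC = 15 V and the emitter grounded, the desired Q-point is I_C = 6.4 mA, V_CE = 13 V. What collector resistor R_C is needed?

R_C ≈ 0.31 kΩ

Collector loop: V_CC = I_C·R_C + V_CE.
R_C = (V_CC − V_CE)/I_C = (15 − 13)/6.4 = 0.312 kΩ.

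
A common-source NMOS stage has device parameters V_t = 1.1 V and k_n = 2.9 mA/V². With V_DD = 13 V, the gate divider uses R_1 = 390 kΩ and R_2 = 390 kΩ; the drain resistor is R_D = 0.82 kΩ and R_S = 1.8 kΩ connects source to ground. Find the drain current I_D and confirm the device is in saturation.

V_G = V_DD·R_2/(R_1+R_2) = 13×390/780 = 6.5 V.
Assume saturation: I_D = (k_n/2)(V_GS − V_t)² with V_GS = V_G − I_D·R_S = 6.5 − 1.8·I_D.
Substituting gives 4.7·I_D² − 29.2·I_D + 42.3 = 0, with roots I_D = 2.3 or 3.91 mA.
The root I_D = 3.91 mA gives V_GS = -0.543 V ≤ V_t, so take I_D = 2.3 mA.
Then V_GS = 2.36 V and V_DS = V_DD − I_D(R_D+R_S) = 13 − 2.3×2.62 = 6.97 V.
Saturation requires V_DS ≥ V_GS − V_t = 1.26 V; 6.97 ≥ 1.26 ✓.

I_D ≈ 2.3 mA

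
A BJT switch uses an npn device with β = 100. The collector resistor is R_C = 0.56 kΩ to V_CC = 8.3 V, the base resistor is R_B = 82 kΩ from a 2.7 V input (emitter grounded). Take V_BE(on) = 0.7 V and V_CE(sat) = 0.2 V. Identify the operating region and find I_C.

active; I_C ≈ 2.4 mA

Assume active. Base-emitter loop: I_B = (V_BB − V_BE)/R_B = (2.7 − 0.7)/82 = 0.0244 mA.
I_C = β·I_B = 100×0.0244 = 2.44 mA.
V_CE = V_CC − I_C·R_C = 8.3 − 2.44×0.56 = 6.93 V > V_CE(sat), so the active-region assumption holds.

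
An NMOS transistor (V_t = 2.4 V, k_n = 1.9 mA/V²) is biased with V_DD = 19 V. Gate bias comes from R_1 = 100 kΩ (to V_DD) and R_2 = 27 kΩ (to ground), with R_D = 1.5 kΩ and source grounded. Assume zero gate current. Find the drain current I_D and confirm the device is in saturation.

V_G = V_DD·R_2/(R_1+R_2) = 19×27/127 = 4.04 V. With the source grounded, V_GS = V_G = 4.04 V.
Assume saturation: I_D = (k_n/2)(V_GS − V_t)² = (1.9/2)×(4.04 − 2.4)² = 0.95×1.64² = 2.55 mA.
V_DS = V_DD − I_D·R_D = 19 − 2.55×1.5 = 15.2 V.
Saturation requires V_DS ≥ V_GS − V_t = 1.64 V; 15.2 ≥ 1.64 ✓.

I_D ≈ 2.6 mA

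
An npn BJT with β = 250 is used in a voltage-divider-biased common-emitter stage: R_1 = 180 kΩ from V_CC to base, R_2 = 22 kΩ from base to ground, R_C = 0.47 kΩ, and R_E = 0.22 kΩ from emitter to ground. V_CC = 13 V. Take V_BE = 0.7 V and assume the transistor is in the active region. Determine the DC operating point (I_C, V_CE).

I_C ≈ 2.4 mA, V_CE ≈ 11 V

Thevenize the base divider: V_Th = V_CC·R_2/(R_1+R_2) = 13×22/202 = 1.42 V, R_Th = R_1‖R_2 = 19.6 kΩ.
Base-emitter loop: V_Th = I_B·R_Th + V_BE + (β+1)I_B·R_E, so I_B = (1.42 − 0.7) / (19.6 + 251×0.22) = 0.00957 mA.
I_C = β·I_B = 250×0.00957 = 2.39 mA, and I_E = (β+1)I_B = 2.4 mA.
V_CE = V_CC − I_C·R_C − I_E·R_E = 13 − 2.39×0.47 − 2.4×0.22 = 11.3 V.
V_CE = 11.3 V > 0.2 V confirms active-region operation.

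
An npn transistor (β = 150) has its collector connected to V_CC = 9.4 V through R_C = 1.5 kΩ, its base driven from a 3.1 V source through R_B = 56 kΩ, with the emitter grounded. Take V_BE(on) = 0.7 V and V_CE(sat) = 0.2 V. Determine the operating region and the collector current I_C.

Assume active: I_B = (3.1 − 0.7)/56 = 0.0429 mA, giving I_C = β·I_B = 6.43 mA.
But then V_CE = 9.4 − 6.43×1.5 = -0.243 V < V_CE(sat) = 0.2 V — impossible in the active region.
So the transistor is saturated. With V_CE = 0.2 V, I_C = (V_CC − 0.2)/R_C = 9.2/1.5 = 6.13 mA.
Check: β·I_B = 6.43 mA > I_C = 6.13 mA, confirming saturation.

saturation; I_C ≈ 6.1 mA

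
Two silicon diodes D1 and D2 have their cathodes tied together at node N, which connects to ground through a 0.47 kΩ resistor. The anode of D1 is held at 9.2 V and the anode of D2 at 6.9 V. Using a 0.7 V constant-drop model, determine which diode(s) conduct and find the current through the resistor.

Only D1 conducts; I_R ≈ 18 mA

Assume both conduct. Then node N would need to be at both 9.2−0.7 = 8.5 V and 6.9−0.7 = 6.2 V, which is impossible.
Assume only D1 conducts: V_N = 9.2 − 0.7 = 8.5 V, so I_R = 8.5/0.47 = 18.1 mA.
Check D2: its anode-to-cathode voltage is 6.9 − 8.5 = -1.6 V < 0.7 V, so it is off. The assumption is consistent.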